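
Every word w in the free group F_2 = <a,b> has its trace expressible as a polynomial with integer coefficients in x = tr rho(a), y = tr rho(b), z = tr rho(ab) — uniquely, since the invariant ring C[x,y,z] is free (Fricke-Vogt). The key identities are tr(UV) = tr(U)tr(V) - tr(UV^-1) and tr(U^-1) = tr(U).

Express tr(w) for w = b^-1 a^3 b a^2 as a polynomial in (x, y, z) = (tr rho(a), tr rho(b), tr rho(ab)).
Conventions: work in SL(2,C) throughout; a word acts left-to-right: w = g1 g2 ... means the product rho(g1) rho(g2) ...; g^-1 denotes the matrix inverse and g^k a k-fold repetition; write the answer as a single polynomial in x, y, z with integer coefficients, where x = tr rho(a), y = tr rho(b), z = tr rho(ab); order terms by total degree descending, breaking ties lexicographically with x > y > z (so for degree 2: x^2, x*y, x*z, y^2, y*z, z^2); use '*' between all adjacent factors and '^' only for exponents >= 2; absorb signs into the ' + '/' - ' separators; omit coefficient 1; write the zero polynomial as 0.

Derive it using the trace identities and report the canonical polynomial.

x^4*y*z - x^3*y^2 - x^3*z^2 - x^2*y*z + x*y^2 + x*z^2 + x

next, trace(a b a) = trace(a) trace(b a) - trace(b) = x*z - y
next, trace(a^2 b a) = trace(a) trace(a b a) - trace(a b) = x^2*z - x*y - z
next, trace(a b a^3) = trace(a) trace(a^2 b a) - trace(a^2 b) = x^3*z - x^2*y - 2*x*z + y
and trace(a^3 b a^2) = trace(a) trace(a b a^3) - trace(a b a^2) = x^4*z - x^3*y - 3*x^2*z + 2*x*y + z
next, trace(b a b a) = trace(b a) trace(b a) - trace(1)   [split at repeated b] = z^2 - 2
and trace(b a b) = trace(b) trace(a b) - trace(a) = y*z - x
and trace(b a^2 b a) = trace(a) trace(b a b a) - trace(b a b) = x*z^2 - y*z - x
trace(b^2) = trace(b) trace(b) - trace(1) = y^2 - 2
next, trace(b a^2 b) = trace(a) trace(b^2 a) - trace(b^2) = x*y*z - x^2 - y^2 + 2
and trace(b a^2 b a^2) = trace(a) trace(b a^2 b a) - trace(b a^2 b) = x^2*z^2 - 2*x*y*z + y^2 - 2
and trace(a^3 b a^2 b) = trace(a) trace(b a^2 b a^2) - trace(b a^2 b a) = x^3*z^2 - 2*x^2*y*z + x*y^2 - x*z^2 + y*z - x
and trace(b^-1 a^3 b a^2) = trace(a^3 b a^2) trace(b) - trace(a^3 b a^2 b) = x^4*y*z - x^3*y^2 - x^3*z^2 - x^2*y*z + x*y^2 + x*z^2 + x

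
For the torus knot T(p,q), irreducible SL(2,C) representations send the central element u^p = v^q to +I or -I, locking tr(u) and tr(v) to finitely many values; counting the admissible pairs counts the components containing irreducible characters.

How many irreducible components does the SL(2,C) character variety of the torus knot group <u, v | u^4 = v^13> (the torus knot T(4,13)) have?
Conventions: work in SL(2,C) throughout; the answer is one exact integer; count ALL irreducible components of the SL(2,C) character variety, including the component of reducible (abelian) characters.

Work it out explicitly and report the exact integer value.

19

Gamma = < u, v | u^4 = v^13 > (torus knot T(4,13)); the central element u^4 = v^13 acts as +I or -I in any irreducible SL(2,C) representation.
So on each irreducible component the traces are pinned: tr(u) = 2*cos(pi*alpha/4) with 1 <= alpha <= 3, tr(v) = 2*cos(pi*beta/13) with 1 <= beta <= 12.
The two central values (-1)^alpha I and (-1)^beta I must be the same matrix, so alpha and beta share a parity.
count pairs: odd alpha (2 choices) x odd beta (6), plus even alpha (1) x even beta (6): 2*6 + 1*6 = 18.
That is 18 components of irreducible characters, and with the reducible (abelian) component the total is 19.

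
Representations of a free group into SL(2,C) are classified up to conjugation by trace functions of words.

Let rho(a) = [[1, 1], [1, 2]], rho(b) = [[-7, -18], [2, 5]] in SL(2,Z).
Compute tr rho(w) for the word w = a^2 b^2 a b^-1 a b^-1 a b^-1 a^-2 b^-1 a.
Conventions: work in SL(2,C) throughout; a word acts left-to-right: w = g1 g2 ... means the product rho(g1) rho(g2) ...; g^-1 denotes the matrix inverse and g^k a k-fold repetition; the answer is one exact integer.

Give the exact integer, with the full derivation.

-2505173

rho(a) = [[1, 1], [1, 2]]
... * rho(a) = [[1, 1], [1, 2]]  ->  [[2, 3], [3, 5]]
... * rho(b) = [[-7, -18], [2, 5]]  ->  [[-8, -21], [-11, -29]]
... * rho(b) = [[-7, -18], [2, 5]]  ->  [[14, 39], [19, 53]]
... * rho(a) = [[1, 1], [1, 2]]  ->  [[53, 92], [72, 125]]
... * rho(b^-1) = [[5, 18], [-2, -7]]  ->  [[81, 310], [110, 421]]
... * rho(a) = [[1, 1], [1, 2]]  ->  [[391, 701], [531, 952]]
... * rho(b^-1) = [[5, 18], [-2, -7]]  ->  [[553, 2131], [751, 2894]]
... * rho(a) = [[1, 1], [1, 2]]  ->  [[2684, 4815], [3645, 6539]]
... * rho(b^-1) = [[5, 18], [-2, -7]]  ->  [[3790, 14607], [5147, 19837]]
... * rho(a^-1) = [[2, -1], [-1, 1]]  ->  [[-7027, 10817], [-9543, 14690]]
... * rho(a^-1) = [[2, -1], [-1, 1]]  ->  [[-24871, 17844], [-33776, 24233]]
... * rho(b^-1) = [[5, 18], [-2, -7]]  ->  [[-160043, -572586], [-217346, -777599]]
... * rho(a) = [[1, 1], [1, 2]]  ->  [[-732629, -1305215], [-994945, -1772544]]
tr = -732629 + -1772544 = -2505173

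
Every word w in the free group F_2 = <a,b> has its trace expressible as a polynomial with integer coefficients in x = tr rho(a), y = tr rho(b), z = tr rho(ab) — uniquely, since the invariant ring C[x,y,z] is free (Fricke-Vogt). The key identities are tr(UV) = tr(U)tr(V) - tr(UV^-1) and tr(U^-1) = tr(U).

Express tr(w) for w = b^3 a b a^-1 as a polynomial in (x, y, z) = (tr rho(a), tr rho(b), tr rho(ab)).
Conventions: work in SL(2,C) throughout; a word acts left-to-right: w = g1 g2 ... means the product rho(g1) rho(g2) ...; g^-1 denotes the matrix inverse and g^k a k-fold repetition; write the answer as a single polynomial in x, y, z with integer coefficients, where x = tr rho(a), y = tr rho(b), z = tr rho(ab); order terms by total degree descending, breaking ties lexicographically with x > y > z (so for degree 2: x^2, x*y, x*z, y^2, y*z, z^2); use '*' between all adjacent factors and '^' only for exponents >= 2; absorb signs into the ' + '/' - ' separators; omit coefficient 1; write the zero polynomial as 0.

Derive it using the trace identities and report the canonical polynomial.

trace(a b^2) = trace(b) trace(a b) - trace(a) = y*z - x
trace(b a b^2) = trace(b) trace(a b^2) - trace(a b) = y^2*z - x*y - z
trace(b^3 a b) = trace(b) trace(b a b^2) - trace(b a b) = y^3*z - x*y^2 - 2*y*z + x
trace(a b a b) = trace(b a) trace(b a) - trace(1) = z^2 - 2
trace(a b a) = trace(a) trace(b a) - trace(b) = x*z - y
trace(a b a b^2) = trace(b) trace(a b a b) - trace(a b a) = y*z^2 - x*z - y
trace(b^3 a b a) = trace(b) trace(a b a b^2) - trace(a b a b) = y^2*z^2 - x*y*z - y^2 - z^2 + 2
trace(b^3 a b a^-1) = trace(b^3 a b) trace(a) - trace(b^3 a b a) = x*y^3*z - x^2*y^2 - y^2*z^2 - x*y*z + x^2 + y^2 + z^2 - 2

x*y^3*z - x^2*y^2 - y^2*z^2 - x*y*z + x^2 + y^2 + z^2 - 2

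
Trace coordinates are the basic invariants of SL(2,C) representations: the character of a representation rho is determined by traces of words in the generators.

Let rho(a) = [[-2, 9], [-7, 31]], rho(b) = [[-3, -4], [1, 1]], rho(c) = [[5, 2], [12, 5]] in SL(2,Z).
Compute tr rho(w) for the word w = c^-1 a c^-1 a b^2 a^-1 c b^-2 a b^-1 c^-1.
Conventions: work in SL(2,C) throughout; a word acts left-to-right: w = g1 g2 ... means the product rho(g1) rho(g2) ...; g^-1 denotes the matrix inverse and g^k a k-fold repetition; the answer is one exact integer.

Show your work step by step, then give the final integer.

-3276551020

rho(c^-1) = [[5, -2], [-12, 5]]
... * rho(a) = [[-2, 9], [-7, 31]]  ->  [[4, -17], [-11, 47]]
... * rho(c^-1) = [[5, -2], [-12, 5]]  ->  [[224, -93], [-619, 257]]
... * rho(a) = [[-2, 9], [-7, 31]]  ->  [[203, -867], [-561, 2396]]
... * rho(b) = [[-3, -4], [1, 1]]  ->  [[-1476, -1679], [4079, 4640]]
... * rho(b) = [[-3, -4], [1, 1]]  ->  [[2749, 4225], [-7597, -11676]]
... * rho(a^-1) = [[31, -9], [7, -2]]  ->  [[114794, -33191], [-317239, 91725]]
... * rho(c) = [[5, 2], [12, 5]]  ->  [[175678, 63633], [-485495, -175853]]
... * rho(b^-1) = [[1, 4], [-1, -3]]  ->  [[112045, 511813], [-309642, -1414421]]
... * rho(b^-1) = [[1, 4], [-1, -3]]  ->  [[-399768, -1087259], [1104779, 3004695]]
... * rho(a) = [[-2, 9], [-7, 31]]  ->  [[8410349, -37302941], [-23242423, 103088556]]
... * rho(b^-1) = [[1, 4], [-1, -3]]  ->  [[45713290, 145550219], [-126330979, -402235360]]
... * rho(c^-1) = [[5, -2], [-12, 5]]  ->  [[-1518036178, 636324515], [4195169425, -1758514842]]
tr = -1518036178 + -1758514842 = -3276551020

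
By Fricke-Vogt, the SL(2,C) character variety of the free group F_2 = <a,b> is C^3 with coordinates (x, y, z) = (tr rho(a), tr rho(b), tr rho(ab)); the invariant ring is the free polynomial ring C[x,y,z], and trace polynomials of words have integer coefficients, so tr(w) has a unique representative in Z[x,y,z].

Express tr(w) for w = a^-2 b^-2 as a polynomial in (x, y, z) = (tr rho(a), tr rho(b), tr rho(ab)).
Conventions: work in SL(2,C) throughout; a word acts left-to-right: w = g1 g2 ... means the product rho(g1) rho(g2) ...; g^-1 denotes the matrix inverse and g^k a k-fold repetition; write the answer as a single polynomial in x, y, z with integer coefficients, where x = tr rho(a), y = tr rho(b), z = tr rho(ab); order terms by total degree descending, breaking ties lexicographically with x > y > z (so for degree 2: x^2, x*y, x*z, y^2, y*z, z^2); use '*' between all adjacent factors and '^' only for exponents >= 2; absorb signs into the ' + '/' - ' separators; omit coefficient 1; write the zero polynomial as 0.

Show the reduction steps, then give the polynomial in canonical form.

tr(b^-1) = tr(b) = y
tr(b^-2) = tr(b^-1)*tr(b) - tr(1)  (eliminate b^-1) = y^2 - 2
tr(a b^-1) = tr(a)*tr(b) - tr(a b)  (eliminate b^-1) = x*y - z
tr(b^-2 a) = tr(a b^-1)*tr(b) - tr(a)  (eliminate b^-1) = x*y^2 - y*z - x
tr(b^-2 a^-1) = tr(b^-2)*tr(a) - tr(b^-2 a)  (eliminate a^-1) = y*z - x
tr(a^-2 b^-2) = tr(b^-2 a^-1)*tr(a) - tr(b^-2)  (eliminate a^-1) = x*y*z - x^2 - y^2 + 2

x*y*z - x^2 - y^2 + 2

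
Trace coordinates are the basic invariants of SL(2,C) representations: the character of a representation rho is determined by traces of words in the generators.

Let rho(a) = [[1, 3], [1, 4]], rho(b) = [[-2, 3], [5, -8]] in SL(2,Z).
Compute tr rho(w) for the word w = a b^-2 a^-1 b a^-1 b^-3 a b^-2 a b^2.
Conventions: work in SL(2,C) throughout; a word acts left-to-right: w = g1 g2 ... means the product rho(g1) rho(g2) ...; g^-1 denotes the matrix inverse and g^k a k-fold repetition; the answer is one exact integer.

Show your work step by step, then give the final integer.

603224332850

rho(a) = [[1, 3], [1, 4]]
... * rho(b^-1) = [[-8, -3], [-5, -2]]  ->  [[-23, -9], [-28, -11]]
... * rho(b^-1) = [[-8, -3], [-5, -2]]  ->  [[229, 87], [279, 106]]
... * rho(a^-1) = [[4, -3], [-1, 1]]  ->  [[829, -600], [1010, -731]]
... * rho(b) = [[-2, 3], [5, -8]]  ->  [[-4658, 7287], [-5675, 8878]]
... * rho(a^-1) = [[4, -3], [-1, 1]]  ->  [[-25919, 21261], [-31578, 25903]]
... * rho(b^-1) = [[-8, -3], [-5, -2]]  ->  [[101047, 35235], [123109, 42928]]
... * rho(b^-1) = [[-8, -3], [-5, -2]]  ->  [[-984551, -373611], [-1199512, -455183]]
... * rho(b^-1) = [[-8, -3], [-5, -2]]  ->  [[9744463, 3700875], [11872011, 4508902]]
... * rho(a) = [[1, 3], [1, 4]]  ->  [[13445338, 44036889], [16380913, 53651641]]
... * rho(b^-1) = [[-8, -3], [-5, -2]]  ->  [[-327747149, -128409792], [-399305509, -156446021]]
... * rho(b^-1) = [[-8, -3], [-5, -2]]  ->  [[3264026152, 1240061031], [3976674177, 1510808569]]
... * rho(a) = [[1, 3], [1, 4]]  ->  [[4504087183, 14752322580], [5487482746, 17973256807]]
... * rho(b) = [[-2, 3], [5, -8]]  ->  [[64753438534, -104506319091], [78891318543, -127323606218]]
... * rho(b) = [[-2, 3], [5, -8]]  ->  [[-652038472523, 1030310868330], [-794400668176, 1255262805373]]
tr = -652038472523 + 1255262805373 = 603224332850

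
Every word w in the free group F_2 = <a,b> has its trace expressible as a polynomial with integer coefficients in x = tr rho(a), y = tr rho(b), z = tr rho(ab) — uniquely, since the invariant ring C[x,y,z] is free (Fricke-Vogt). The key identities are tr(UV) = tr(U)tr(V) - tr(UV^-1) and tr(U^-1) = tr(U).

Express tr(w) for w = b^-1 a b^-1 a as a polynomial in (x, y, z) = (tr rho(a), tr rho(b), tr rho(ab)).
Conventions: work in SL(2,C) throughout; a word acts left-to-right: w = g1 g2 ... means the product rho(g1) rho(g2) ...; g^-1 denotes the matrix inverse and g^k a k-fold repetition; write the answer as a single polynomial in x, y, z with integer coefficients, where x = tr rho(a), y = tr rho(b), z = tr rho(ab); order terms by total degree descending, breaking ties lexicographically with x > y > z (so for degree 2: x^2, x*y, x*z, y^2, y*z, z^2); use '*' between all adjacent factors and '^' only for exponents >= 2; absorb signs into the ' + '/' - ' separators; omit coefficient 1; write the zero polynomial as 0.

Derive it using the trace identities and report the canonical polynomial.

x^2*y^2 - 2*x*y*z + z^2 - 2

and trace(a^2) = trace(a) * trace(a) - trace(1) = x^2 - 2
next, trace(a^2 b) = trace(a) * trace(b a) - trace(b) = x*z - y
and trace(a b^-1 a) = trace(a^2) * trace(b) - trace(a^2 b) = x^2*y - x*z - y
trace(a b a b) = trace(b a) * trace(b a) - trace(1) = z^2 - 2
and trace(a b^-1 a b) = trace(a b a) * trace(b) - trace(a b a b) = x*y*z - y^2 - z^2 + 2
trace(b^-1 a b^-1 a) = trace(a b^-1 a) * trace(b) - trace(a b^-1 a b) = x^2*y^2 - 2*x*y*z + z^2 - 2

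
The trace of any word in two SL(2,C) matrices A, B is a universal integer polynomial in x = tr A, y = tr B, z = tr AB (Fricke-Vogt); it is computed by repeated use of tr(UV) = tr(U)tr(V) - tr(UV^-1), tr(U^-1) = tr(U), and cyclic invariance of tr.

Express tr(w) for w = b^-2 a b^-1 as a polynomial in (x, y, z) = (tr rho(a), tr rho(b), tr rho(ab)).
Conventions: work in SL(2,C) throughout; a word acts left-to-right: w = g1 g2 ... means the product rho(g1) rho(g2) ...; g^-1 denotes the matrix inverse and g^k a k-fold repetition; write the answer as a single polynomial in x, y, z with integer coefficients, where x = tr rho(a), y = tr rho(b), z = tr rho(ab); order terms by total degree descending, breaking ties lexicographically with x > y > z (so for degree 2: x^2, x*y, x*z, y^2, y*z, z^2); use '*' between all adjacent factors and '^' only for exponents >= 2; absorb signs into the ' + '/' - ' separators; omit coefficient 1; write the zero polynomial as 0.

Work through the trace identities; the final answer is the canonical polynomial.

use: tr(b^-1 a) = tr(a)*tr(b) - tr(a b) = x*y - z
tr(b^-2 a) = tr(b^-1 a)*tr(b) - tr(b^-1 a b) = x*y^2 - y*z - x
use: tr(b^-2 a b^-1) = tr(b^-2 a)*tr(b) - tr(b^-2 a b) = x*y^3 - y^2*z - 2*x*y + z

x*y^3 - y^2*z - 2*x*y + z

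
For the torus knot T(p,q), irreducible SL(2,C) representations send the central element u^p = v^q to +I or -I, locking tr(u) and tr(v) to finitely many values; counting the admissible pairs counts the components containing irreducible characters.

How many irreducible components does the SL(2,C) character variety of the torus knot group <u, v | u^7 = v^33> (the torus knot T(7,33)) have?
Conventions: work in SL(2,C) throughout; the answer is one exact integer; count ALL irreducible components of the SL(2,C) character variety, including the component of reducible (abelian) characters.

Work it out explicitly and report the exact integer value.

In the torus knot group T(7,33), u^7 = v^33 is central, so an irreducible representation sends it to +I or -I (Schur).
On an irreducible component, tr(u) is locked at 2*cos(pi*alpha/7) for some alpha in 1..6, and tr(v) at 2*cos(pi*beta/33) for some beta in 1..32.
The two central values (-1)^alpha I and (-1)^beta I must be the same matrix, so alpha and beta share a parity.
count pairs: odd alpha (3 choices) x odd beta (16), plus even alpha (3) x even beta (16): 3*16 + 3*16 = 96.
That is 96 components of irreducible characters, and with the reducible (abelian) component the total is 97.

97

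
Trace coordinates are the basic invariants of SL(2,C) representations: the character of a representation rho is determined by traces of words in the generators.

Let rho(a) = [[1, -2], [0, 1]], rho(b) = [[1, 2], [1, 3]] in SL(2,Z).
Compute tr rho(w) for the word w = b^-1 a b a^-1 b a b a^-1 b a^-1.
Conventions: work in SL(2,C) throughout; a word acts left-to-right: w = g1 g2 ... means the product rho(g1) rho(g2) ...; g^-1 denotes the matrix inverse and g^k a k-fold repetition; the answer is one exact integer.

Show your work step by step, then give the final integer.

298

rho(b^-1) = [[3, -2], [-1, 1]]
... * rho(a) = [[1, -2], [0, 1]]  ->  [[3, -8], [-1, 3]]
... * rho(b) = [[1, 2], [1, 3]]  ->  [[-5, -18], [2, 7]]
... * rho(a^-1) = [[1, 2], [0, 1]]  ->  [[-5, -28], [2, 11]]
... * rho(b) = [[1, 2], [1, 3]]  ->  [[-33, -94], [13, 37]]
... * rho(a) = [[1, -2], [0, 1]]  ->  [[-33, -28], [13, 11]]
... * rho(b) = [[1, 2], [1, 3]]  ->  [[-61, -150], [24, 59]]
... * rho(a^-1) = [[1, 2], [0, 1]]  ->  [[-61, -272], [24, 107]]
... * rho(b) = [[1, 2], [1, 3]]  ->  [[-333, -938], [131, 369]]
... * rho(a^-1) = [[1, 2], [0, 1]]  ->  [[-333, -1604], [131, 631]]
tr = -333 + 631 = 298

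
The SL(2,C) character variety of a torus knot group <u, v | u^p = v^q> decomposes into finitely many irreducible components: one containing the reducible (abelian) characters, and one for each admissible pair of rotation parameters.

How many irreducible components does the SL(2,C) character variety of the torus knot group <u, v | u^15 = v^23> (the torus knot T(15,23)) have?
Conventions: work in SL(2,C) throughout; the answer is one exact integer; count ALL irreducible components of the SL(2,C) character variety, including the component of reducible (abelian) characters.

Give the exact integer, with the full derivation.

155

Gamma = < u, v | u^15 = v^23 > (torus knot T(15,23)); the central element u^15 = v^23 acts as +I or -I in any irreducible SL(2,C) representation.
On an irreducible component, tr(u) is locked at 2*cos(pi*alpha/15) for some alpha in 1..14, and tr(v) at 2*cos(pi*beta/23) for some beta in 1..22.
u^15 = (-1)^alpha I and v^23 = (-1)^beta I must agree, so alpha and beta have equal parity.
Counting: 7 odd alphas x 11 odd betas + 7 even alphas x 11 even betas = 77 + 77 = 154.
That is 154 components of irreducible characters, and with the reducible (abelian) component the total is 155.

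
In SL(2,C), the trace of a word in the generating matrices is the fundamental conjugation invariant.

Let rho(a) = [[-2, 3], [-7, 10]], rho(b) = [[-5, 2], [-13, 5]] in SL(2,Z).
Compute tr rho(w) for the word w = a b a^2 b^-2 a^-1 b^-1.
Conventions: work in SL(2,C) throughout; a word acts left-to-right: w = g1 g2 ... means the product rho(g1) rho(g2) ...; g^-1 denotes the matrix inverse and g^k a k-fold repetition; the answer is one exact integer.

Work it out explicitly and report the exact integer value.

rho(a) = [[-2, 3], [-7, 10]]
... * rho(b) = [[-5, 2], [-13, 5]]  ->  [[-29, 11], [-95, 36]]
... * rho(a) = [[-2, 3], [-7, 10]]  ->  [[-19, 23], [-62, 75]]
... * rho(a) = [[-2, 3], [-7, 10]]  ->  [[-123, 173], [-401, 564]]
... * rho(b^-1) = [[5, -2], [13, -5]]  ->  [[1634, -619], [5327, -2018]]
... * rho(b^-1) = [[5, -2], [13, -5]]  ->  [[123, -173], [401, -564]]
... * rho(a^-1) = [[10, -3], [7, -2]]  ->  [[19, -23], [62, -75]]
... * rho(b^-1) = [[5, -2], [13, -5]]  ->  [[-204, 77], [-665, 251]]
tr = -204 + 251 = 47

47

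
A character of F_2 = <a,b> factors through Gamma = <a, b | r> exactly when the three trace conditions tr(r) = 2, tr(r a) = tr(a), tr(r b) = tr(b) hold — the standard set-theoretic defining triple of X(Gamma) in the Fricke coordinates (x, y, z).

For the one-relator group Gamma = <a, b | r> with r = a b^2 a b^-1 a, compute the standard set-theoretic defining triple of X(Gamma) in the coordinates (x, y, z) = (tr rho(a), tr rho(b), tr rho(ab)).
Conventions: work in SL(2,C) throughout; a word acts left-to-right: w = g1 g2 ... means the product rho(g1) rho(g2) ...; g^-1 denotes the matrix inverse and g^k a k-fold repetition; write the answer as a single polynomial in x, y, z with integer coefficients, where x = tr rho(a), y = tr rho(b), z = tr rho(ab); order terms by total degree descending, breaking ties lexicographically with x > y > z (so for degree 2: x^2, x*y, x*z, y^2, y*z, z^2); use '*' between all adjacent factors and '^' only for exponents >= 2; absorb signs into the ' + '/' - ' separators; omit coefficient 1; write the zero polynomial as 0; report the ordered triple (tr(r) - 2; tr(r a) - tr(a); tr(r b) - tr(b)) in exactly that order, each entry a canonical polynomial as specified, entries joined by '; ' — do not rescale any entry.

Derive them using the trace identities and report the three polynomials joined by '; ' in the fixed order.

x^2*y^2*z - x^3*y - x*y^3 - x*y*z^2 + x^2*z + 3*x*y - z - 2; x^3*y^2*z - x^4*y - x^2*y^3 - x^2*y*z^2 + x^3*z - x*y^2*z + 4*x^2*y + y^3 + y*z^2 - 2*x*z - x - 3*y; x*y^2*z^2 - x^2*y*z - y^3*z - y*z^3 + x*z^2 + 3*y*z - x - y

trace(b a^2) = trace(a)*trace(b a) - trace(b)   [square of a] = x*z - y
trace(a^3 b) = trace(a)*trace(b a^2) - trace(b a)   [square of a] = x^2*z - x*y - z
trace(a^2) = trace(a)*trace(a) - trace(1)   [square of a] = x^2 - 2
trace(a^3) = trace(a)*trace(a^2) - trace(a)   [square of a] = x^3 - 3*x
trace(a^2 b^2 a) = trace(b)*trace(a^3 b) - trace(a^3)   [square of b] = x^2*y*z - x^3 - x*y^2 - y*z + 3*x
trace(b a b a) = trace(b a)*trace(b a) - trace(1)   [split at a repeated b] = z^2 - 2
trace(b a b) = trace(b)*trace(a b) - trace(a)   [square of b] = y*z - x
trace(a b a^2 b) = trace(a)*trace(b a b a) - trace(b a b)   [square of a] = x*z^2 - y*z - x
trace(a^2 b^2 a b) = trace(b)*trace(a b a^2 b) - trace(a b a^2)   [square of b] = x*y*z^2 - x^2*z - y^2*z + z
trace(a b^2 a b^-1 a) = trace(a^2 b^2 a)*trace(b) - trace(a^2 b^2 a b)   [inverse elimination on b] = x^2*y^2*z - x^3*y - x*y^3 - x*y*z^2 + x^2*z + 3*x*y - z
use: trace(b^2) = trace(b)*trace(b) - trace(1)  (reduce the b square) = y^2 - 2
trace(a b^2 a) = trace(a)*trace(b^2 a) - trace(b^2)  (reduce the a square) = x*y*z - x^2 - y^2 + 2
use: trace(a^3 b^2 a) = trace(a)*trace(a b^2 a^2) - trace(a b^2 a)  (reduce the a square) = x^3*y*z - x^4 - x^2*y^2 - 2*x*y*z + 4*x^2 + y^2 - 2
trace(b^2 a b a) = trace(b)*trace(a b a b) - trace(a b a)  (reduce the b square) = y*z^2 - x*z - y
trace(a^3 b^2 a b) = trace(a)*trace(b^2 a b a^2) - trace(b^2 a b a)  (reduce the a square) = x^2*y*z^2 - x^3*z - x*y^2*z - y*z^2 + 2*x*z + y
use: trace(a b^2 a b^-1 a^2) = trace(a^3 b^2 a)*trace(b) - trace(a^3 b^2 a b)  (eliminate b^-1) = x^3*y^2*z - x^4*y - x^2*y^3 - x^2*y*z^2 + x^3*z - x*y^2*z + 4*x^2*y + y^3 + y*z^2 - 2*x*z - 3*y
use: trace(a b a b^2 a) = trace(b)*trace(a^2 b a b) - trace(a^2 b a)  (reduce the b square) = x*y*z^2 - x^2*z - y^2*z + z
trace(a b a b a b) = trace(b a b a)*trace(b a) - trace(a b)  (split on b) = z^3 - 3*z
apply: trace(a b a b^2 a b) = trace(b)*trace(a b a b a b) - trace(a b a b a)  (reduce the b square) = y*z^3 - x*z^2 - 2*y*z + x
trace(a b^2 a b^-1 a b) = trace(a b a b^2 a)*trace(b) - trace(a b a b^2 a b)  (eliminate b^-1) = x*y^2*z^2 - x^2*y*z - y^3*z - y*z^3 + x*z^2 + 3*y*z - x
assemble the triple (trace(r) - 2; trace(r a) - x; trace(r b) - y)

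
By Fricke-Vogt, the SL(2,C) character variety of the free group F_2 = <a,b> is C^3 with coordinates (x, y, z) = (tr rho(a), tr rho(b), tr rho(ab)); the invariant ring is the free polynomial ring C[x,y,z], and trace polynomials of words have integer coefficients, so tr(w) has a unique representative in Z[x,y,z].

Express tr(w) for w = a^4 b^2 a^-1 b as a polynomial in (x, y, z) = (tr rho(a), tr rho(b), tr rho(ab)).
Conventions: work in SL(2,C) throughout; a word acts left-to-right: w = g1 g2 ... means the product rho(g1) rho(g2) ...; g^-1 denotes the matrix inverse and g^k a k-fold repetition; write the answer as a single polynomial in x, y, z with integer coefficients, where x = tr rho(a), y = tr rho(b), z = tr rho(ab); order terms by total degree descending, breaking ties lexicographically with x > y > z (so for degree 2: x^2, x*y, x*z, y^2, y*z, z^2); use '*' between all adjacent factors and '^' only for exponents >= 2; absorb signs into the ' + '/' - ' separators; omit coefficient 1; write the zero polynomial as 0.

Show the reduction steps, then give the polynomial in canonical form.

x^4*y^2*z - x^5*y - x^3*y^3 - x^3*y*z^2 - x^2*y^2*z + 5*x^3*y + x*y^3 + 2*x*y*z^2 - x^2*z - y^2*z - 4*x*y + z

reduce: trace(b^2 a) = trace(b)*trace(a b) - trace(a)   [square of b] = y*z - x
trace(b^2) = trace(b)*trace(b) - trace(1)   [square of b] = y^2 - 2
trace(a^2 b^2) = trace(a)*trace(b^2 a) - trace(b^2)   [square of a] = x*y*z - x^2 - y^2 + 2
trace(a^2 b) = trace(a)*trace(b a) - trace(b)   [square of a] = x*z - y
trace(a b^3 a) = trace(b)*trace(a^2 b^2) - trace(a^2 b)   [square of b] = x*y^2*z - x^2*y - y^3 - x*z + 3*y
reduce: trace(a b^3) = trace(b)*trace(b a b) - trace(b a)   [square of b] = y^2*z - x*y - z
so trace(a b^3 a^2) = trace(a)*trace(a b^3 a) - trace(a b^3)   [square of a] = x^2*y^2*z - x^3*y - x*y^3 - x^2*z - y^2*z + 4*x*y + z
trace(b a^4 b^2) = trace(a)*trace(a b^3 a^2) - trace(a b^3 a)   [square of a] = x^3*y^2*z - x^4*y - x^2*y^3 - x^3*z - 2*x*y^2*z + 5*x^2*y + y^3 + 2*x*z - 3*y
trace(b a b a) = trace(a b)*trace(a b) - trace(1)   [split at a repeated a] = z^2 - 2
so trace(a b a b a) = trace(a)*trace(b a b a) - trace(b a b)   [square of a] = x*z^2 - y*z - x
trace(a b a^3 b) = trace(a)*trace(a b a b a) - trace(a b a b)   [square of a] = x^2*z^2 - x*y*z - x^2 - z^2 + 2
trace(a^2 b a) = trace(a)*trace(a b a) - trace(a b)   [square of a] = x^2*z - x*y - z
trace(a b a^3) = trace(a)*trace(a^2 b a) - trace(a^2 b)   [square of a] = x^3*z - x^2*y - 2*x*z + y
trace(a^2 b^2 a b a) = trace(b)*trace(a b a^3 b) - trace(a b a^3)   [square of b] = x^2*y*z^2 - x^3*z - x*y^2*z - y*z^2 + 2*x*z + y
trace(b^2 a b a) = trace(b)*trace(a b a b) - trace(a b a)   [square of b] = y*z^2 - x*z - y
trace(a^2 b^2 a b) = trace(a)*trace(b^2 a b a) - trace(b^2 a b)   [square of a] = x*y*z^2 - x^2*z - y^2*z + z
trace(b a^4 b^2 a) = trace(a)*trace(a^2 b^2 a b a) - trace(a^2 b^2 a b)   [square of a] = x^3*y*z^2 - x^4*z - x^2*y^2*z - 2*x*y*z^2 + 3*x^2*z + y^2*z + x*y - z
reduce: trace(a^4 b^2 a^-1 b) = trace(b a^4 b^2)*trace(a) - trace(b a^4 b^2 a)   [inverse elimination on a] = x^4*y^2*z - x^5*y - x^3*y^3 - x^3*y*z^2 - x^2*y^2*z + 5*x^3*y + x*y^3 + 2*x*y*z^2 - x^2*z - y^2*z - 4*x*y + z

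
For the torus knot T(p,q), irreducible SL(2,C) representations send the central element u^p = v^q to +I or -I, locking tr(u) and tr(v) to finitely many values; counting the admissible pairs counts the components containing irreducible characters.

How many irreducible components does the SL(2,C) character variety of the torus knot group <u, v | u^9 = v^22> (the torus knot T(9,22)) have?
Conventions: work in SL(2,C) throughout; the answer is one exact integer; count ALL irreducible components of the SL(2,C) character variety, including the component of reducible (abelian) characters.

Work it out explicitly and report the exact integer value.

85

For T(9,22): irreducibility forces the central element u^9 = v^22 to one of +I, -I.
This locks tr(u) to 2*cos(pi*alpha/9), alpha in 1..8, and tr(v) to 2*cos(pi*beta/22), beta in 1..21, on each component of irreducible characters.
u^9 = (-1)^alpha I and v^22 = (-1)^beta I must agree, so alpha and beta have equal parity.
Enumerate parity-matched pairs: 4*11 odd-odd plus 4*10 even-even gives 84.
components with irreducible characters: 84; plus the single component of reducible (abelian) characters: total 85.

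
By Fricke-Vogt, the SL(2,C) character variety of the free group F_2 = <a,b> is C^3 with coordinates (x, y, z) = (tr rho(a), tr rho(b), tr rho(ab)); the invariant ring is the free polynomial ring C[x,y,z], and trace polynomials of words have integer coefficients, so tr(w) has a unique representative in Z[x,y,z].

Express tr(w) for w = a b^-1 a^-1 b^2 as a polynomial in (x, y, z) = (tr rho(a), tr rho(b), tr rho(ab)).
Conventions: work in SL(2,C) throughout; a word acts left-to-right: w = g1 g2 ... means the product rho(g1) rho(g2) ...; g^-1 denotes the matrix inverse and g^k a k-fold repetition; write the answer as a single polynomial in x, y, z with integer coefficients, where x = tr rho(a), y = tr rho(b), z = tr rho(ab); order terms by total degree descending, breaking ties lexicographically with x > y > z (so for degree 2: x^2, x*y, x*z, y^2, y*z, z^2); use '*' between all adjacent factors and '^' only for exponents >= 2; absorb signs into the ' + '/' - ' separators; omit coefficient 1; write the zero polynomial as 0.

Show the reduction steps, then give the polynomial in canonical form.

-x*y^2*z + x^2*y + y^3 + y*z^2 - 3*y

use: trace(b^2 a) = trace(b)*trace(a b) - trace(a)  (reduce the b square) = y*z - x
trace(b^2) = trace(b)*trace(b) - trace(1)  (reduce the b square) = y^2 - 2
trace(a b^2 a) = trace(a)*trace(b^2 a) - trace(b^2)  (reduce the a square) = x*y*z - x^2 - y^2 + 2
apply: trace(a b a b) = trace(a b)*trace(a b) - trace(1)  (split on a) = z^2 - 2
use: trace(a b a) = trace(a)*trace(b a) - trace(b)  (reduce the a square) = x*z - y
apply: trace(a b^2 a b) = trace(b)*trace(a b a b) - trace(a b a)  (reduce the b square) = y*z^2 - x*z - y
trace(b^2 a b^-1 a) = trace(a b^2 a)*trace(b) - trace(a b^2 a b)  (eliminate b^-1) = x*y^2*z - x^2*y - y^3 - y*z^2 + x*z + 3*y
trace(a b^-1 a^-1 b^2) = trace(b^2 a b^-1)*trace(a) - trace(b^2 a b^-1 a)  (eliminate a^-1) = -x*y^2*z + x^2*y + y^3 + y*z^2 - 3*y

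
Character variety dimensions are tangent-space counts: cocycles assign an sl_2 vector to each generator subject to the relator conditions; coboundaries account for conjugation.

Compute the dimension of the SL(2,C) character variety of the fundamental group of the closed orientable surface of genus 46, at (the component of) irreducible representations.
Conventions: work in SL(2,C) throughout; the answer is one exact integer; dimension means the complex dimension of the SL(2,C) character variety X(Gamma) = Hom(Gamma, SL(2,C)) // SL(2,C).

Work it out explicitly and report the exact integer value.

270

Gamma = pi_1(Sigma_46) = < a_1, b_1, ..., a_46, b_46 | prod [a_i, b_i] > has 2g = 92 generators and 1 relator.
Unconstrained cocycle data is one sl_2 vector per generator (276 dimensions), cut by the relator condition d_2(z) = 0.
At an irreducible rho, H^2 = coker(d_2) vanishes (Poincare duality: H^2 is dual to H^0 = invariants = 0), so d_2 is surjective onto sl_2 and dim Z^1 = 276 - 3 = 273.
As always at irreducible rho, dim B^1 = 3.
dim X = dim H^1 = 273 - 3 = 270.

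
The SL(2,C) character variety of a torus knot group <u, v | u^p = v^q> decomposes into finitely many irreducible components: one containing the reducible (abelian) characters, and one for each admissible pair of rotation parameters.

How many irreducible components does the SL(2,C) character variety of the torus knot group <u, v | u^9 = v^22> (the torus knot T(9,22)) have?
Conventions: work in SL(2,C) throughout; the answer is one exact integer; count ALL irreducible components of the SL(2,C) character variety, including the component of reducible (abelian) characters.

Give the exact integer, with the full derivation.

Gamma = < u, v | u^9 = v^22 > (torus knot T(9,22)); the central element u^9 = v^22 acts as +I or -I in any irreducible SL(2,C) representation.
This locks tr(u) to 2*cos(pi*alpha/9), alpha in 1..8, and tr(v) to 2*cos(pi*beta/22), beta in 1..21, on each component of irreducible characters.
The two central values (-1)^alpha I and (-1)^beta I must be the same matrix, so alpha and beta share a parity.
Enumerate parity-matched pairs: 4*11 odd-odd plus 4*10 even-even gives 84.
Total: 84 irreducible-character components + 1 reducible (abelian) component = 85.

85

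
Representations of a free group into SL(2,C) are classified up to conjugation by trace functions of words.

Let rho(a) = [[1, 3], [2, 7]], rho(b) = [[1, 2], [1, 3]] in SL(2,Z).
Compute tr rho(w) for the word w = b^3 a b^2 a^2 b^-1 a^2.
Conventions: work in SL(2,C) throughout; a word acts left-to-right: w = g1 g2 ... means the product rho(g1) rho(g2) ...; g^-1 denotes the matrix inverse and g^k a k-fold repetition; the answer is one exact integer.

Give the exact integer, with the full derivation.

6829992

rho(b) = [[1, 2], [1, 3]]
... * rho(b) = [[1, 2], [1, 3]]  ->  [[3, 8], [4, 11]]
... * rho(b) = [[1, 2], [1, 3]]  ->  [[11, 30], [15, 41]]
... * rho(a) = [[1, 3], [2, 7]]  ->  [[71, 243], [97, 332]]
... * rho(b) = [[1, 2], [1, 3]]  ->  [[314, 871], [429, 1190]]
... * rho(b) = [[1, 2], [1, 3]]  ->  [[1185, 3241], [1619, 4428]]
... * rho(a) = [[1, 3], [2, 7]]  ->  [[7667, 26242], [10475, 35853]]
... * rho(a) = [[1, 3], [2, 7]]  ->  [[60151, 206695], [82181, 282396]]
... * rho(b^-1) = [[3, -2], [-1, 1]]  ->  [[-26242, 86393], [-35853, 118034]]
... * rho(a) = [[1, 3], [2, 7]]  ->  [[146544, 526025], [200215, 718679]]
... * rho(a) = [[1, 3], [2, 7]]  ->  [[1198594, 4121807], [1637573, 5631398]]
tr = 1198594 + 5631398 = 6829992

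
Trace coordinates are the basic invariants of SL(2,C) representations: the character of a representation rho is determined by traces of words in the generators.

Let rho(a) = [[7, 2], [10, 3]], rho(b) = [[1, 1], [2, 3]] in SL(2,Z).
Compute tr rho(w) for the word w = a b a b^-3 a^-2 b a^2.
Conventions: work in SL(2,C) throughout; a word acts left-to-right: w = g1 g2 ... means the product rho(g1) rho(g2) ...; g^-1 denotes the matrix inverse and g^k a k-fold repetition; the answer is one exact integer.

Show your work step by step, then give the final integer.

-82700352

rho(a) = [[7, 2], [10, 3]]
... * rho(b) = [[1, 1], [2, 3]]  ->  [[11, 13], [16, 19]]
... * rho(a) = [[7, 2], [10, 3]]  ->  [[207, 61], [302, 89]]
... * rho(b^-1) = [[3, -1], [-2, 1]]  ->  [[499, -146], [728, -213]]
... * rho(b^-1) = [[3, -1], [-2, 1]]  ->  [[1789, -645], [2610, -941]]
... * rho(b^-1) = [[3, -1], [-2, 1]]  ->  [[6657, -2434], [9712, -3551]]
... * rho(a^-1) = [[3, -2], [-10, 7]]  ->  [[44311, -30352], [64646, -44281]]
... * rho(a^-1) = [[3, -2], [-10, 7]]  ->  [[436453, -301086], [636748, -439259]]
... * rho(b) = [[1, 1], [2, 3]]  ->  [[-165719, -466805], [-241770, -681029]]
... * rho(a) = [[7, 2], [10, 3]]  ->  [[-5828083, -1731853], [-8502680, -2526627]]
... * rho(a) = [[7, 2], [10, 3]]  ->  [[-58115111, -16851725], [-84785030, -24585241]]
tr = -58115111 + -24585241 = -82700352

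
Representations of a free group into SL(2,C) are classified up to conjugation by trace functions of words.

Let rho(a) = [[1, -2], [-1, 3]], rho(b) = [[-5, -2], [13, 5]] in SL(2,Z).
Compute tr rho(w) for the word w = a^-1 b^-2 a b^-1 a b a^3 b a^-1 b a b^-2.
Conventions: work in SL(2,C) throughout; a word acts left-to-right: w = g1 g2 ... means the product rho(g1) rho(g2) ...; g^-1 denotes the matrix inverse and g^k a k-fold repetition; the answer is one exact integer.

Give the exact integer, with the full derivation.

rho(a^-1) = [[3, 2], [1, 1]]
... * rho(b^-1) = [[5, 2], [-13, -5]]  ->  [[-11, -4], [-8, -3]]
... * rho(b^-1) = [[5, 2], [-13, -5]]  ->  [[-3, -2], [-1, -1]]
... * rho(a) = [[1, -2], [-1, 3]]  ->  [[-1, 0], [0, -1]]
... * rho(b^-1) = [[5, 2], [-13, -5]]  ->  [[-5, -2], [13, 5]]
... * rho(a) = [[1, -2], [-1, 3]]  ->  [[-3, 4], [8, -11]]
... * rho(b) = [[-5, -2], [13, 5]]  ->  [[67, 26], [-183, -71]]
... * rho(a) = [[1, -2], [-1, 3]]  ->  [[41, -56], [-112, 153]]
... * rho(a) = [[1, -2], [-1, 3]]  ->  [[97, -250], [-265, 683]]
... * rho(a) = [[1, -2], [-1, 3]]  ->  [[347, -944], [-948, 2579]]
... * rho(b) = [[-5, -2], [13, 5]]  ->  [[-14007, -5414], [38267, 14791]]
... * rho(a^-1) = [[3, 2], [1, 1]]  ->  [[-47435, -33428], [129592, 91325]]
... * rho(b) = [[-5, -2], [13, 5]]  ->  [[-197389, -72270], [539265, 197441]]
... * rho(a) = [[1, -2], [-1, 3]]  ->  [[-125119, 177968], [341824, -486207]]
... * rho(b^-1) = [[5, 2], [-13, -5]]  ->  [[-2939179, -1140078], [8029811, 3114683]]
... * rho(b^-1) = [[5, 2], [-13, -5]]  ->  [[125119, -177968], [-341824, 486207]]
tr = 125119 + 486207 = 611326

611326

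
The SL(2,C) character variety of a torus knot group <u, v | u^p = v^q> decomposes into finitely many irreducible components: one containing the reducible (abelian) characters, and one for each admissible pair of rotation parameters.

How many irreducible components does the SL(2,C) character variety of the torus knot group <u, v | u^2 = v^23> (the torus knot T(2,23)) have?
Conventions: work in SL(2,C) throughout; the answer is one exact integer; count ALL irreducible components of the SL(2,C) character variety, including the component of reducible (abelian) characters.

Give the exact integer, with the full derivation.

12

In the torus knot group T(2,23), u^2 = v^23 is central, so an irreducible representation sends it to +I or -I (Schur).
This locks tr(u) to 2*cos(pi*alpha/2), alpha in 1..1, and tr(v) to 2*cos(pi*beta/23), beta in 1..22, on each component of irreducible characters.
The two central values (-1)^alpha I and (-1)^beta I must be the same matrix, so alpha and beta share a parity.
count pairs: odd alpha (1 choices) x odd beta (11), plus even alpha (0) x even beta (11): 1*11 + 0*11 = 11.
That is 11 components of irreducible characters, and with the reducible (abelian) component the total is 12.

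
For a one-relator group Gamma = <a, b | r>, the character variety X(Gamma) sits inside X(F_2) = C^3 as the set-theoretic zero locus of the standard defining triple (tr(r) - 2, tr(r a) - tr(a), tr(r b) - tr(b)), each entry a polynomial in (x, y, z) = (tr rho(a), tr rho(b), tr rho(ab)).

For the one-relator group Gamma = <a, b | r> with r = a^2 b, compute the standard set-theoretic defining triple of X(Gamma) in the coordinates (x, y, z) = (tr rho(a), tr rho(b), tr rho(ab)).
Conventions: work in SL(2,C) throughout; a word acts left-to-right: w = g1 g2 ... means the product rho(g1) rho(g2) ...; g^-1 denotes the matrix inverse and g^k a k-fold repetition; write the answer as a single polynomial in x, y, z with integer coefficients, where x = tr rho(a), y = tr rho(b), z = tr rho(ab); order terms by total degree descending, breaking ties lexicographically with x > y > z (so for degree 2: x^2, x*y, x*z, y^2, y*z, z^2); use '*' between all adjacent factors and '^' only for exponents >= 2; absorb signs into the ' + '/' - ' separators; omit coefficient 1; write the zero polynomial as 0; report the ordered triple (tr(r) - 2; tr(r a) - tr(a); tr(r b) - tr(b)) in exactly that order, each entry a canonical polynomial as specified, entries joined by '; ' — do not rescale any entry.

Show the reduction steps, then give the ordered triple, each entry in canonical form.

apply: trace(a^2 b) = trace(a) trace(b a) - trace(b)   [square of a] = x*z - y
trace(a^2 b a) = trace(a) trace(a b a) - trace(a b) = x^2*z - x*y - z
use: trace(b^2 a) = trace(b) trace(a b) - trace(a) = y*z - x
trace(b^2) = trace(b) trace(b) - trace(1) = y^2 - 2
use: trace(a^2 b^2) = trace(a) trace(b^2 a) - trace(b^2) = x*y*z - x^2 - y^2 + 2
assemble the triple (trace(r) - 2; trace(r a) - x; trace(r b) - y)

x*z - y - 2; x^2*z - x*y - x - z; x*y*z - x^2 - y^2 - y + 2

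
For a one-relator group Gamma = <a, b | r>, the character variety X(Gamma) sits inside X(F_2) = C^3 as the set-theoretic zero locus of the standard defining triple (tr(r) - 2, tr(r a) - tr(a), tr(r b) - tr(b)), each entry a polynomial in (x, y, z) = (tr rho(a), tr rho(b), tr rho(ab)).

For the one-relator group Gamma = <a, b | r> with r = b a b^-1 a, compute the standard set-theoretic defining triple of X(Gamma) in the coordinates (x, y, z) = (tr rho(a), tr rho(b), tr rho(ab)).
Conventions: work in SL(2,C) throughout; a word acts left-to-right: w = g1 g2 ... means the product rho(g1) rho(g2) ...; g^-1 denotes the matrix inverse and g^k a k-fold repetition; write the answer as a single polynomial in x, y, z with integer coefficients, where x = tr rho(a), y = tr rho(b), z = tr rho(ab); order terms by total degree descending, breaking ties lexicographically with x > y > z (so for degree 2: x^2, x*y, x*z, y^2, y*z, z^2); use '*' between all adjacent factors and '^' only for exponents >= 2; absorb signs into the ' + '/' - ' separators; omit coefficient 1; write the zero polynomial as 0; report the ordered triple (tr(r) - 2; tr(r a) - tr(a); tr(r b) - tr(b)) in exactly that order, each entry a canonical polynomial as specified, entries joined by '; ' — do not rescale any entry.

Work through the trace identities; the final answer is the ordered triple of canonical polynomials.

so tr(a b a) = tr(a)*tr(b a) - tr(b) = x*z - y
so tr(a b a b) = tr(b a)*tr(b a) - tr(1)   [split at repeated b] = z^2 - 2
tr(b a b^-1 a) = tr(a b a)*tr(b) - tr(a b a b) = x*y*z - y^2 - z^2 + 2
tr(a^2 b a) = tr(a)*tr(a b a) - tr(a b) = x^2*z - x*y - z
so tr(b a b) = tr(b)*tr(a b) - tr(a) = y*z - x
tr(a^2 b a b) = tr(a)*tr(b a b a) - tr(b a b) = x*z^2 - y*z - x
tr(b a b^-1 a^2) = tr(a^2 b a)*tr(b) - tr(a^2 b a b) = x^2*y*z - x*y^2 - x*z^2 + x
tr(b^2) = tr(b)*tr(b) - tr(1) = y^2 - 2
tr(a b^2 a) = tr(a)*tr(b^2 a) - tr(b^2) = x*y*z - x^2 - y^2 + 2
reduce: tr(a b^2 a b) = tr(b)*tr(a b a b) - tr(a b a) = y*z^2 - x*z - y
so tr(b a b^-1 a b) = tr(a b^2 a)*tr(b) - tr(a b^2 a b) = x*y^2*z - x^2*y - y^3 - y*z^2 + x*z + 3*y
assemble the triple (tr(r) - 2; tr(r a) - x; tr(r b) - y)

x*y*z - y^2 - z^2; x^2*y*z - x*y^2 - x*z^2; x*y^2*z - x^2*y - y^3 - y*z^2 + x*z + 2*y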